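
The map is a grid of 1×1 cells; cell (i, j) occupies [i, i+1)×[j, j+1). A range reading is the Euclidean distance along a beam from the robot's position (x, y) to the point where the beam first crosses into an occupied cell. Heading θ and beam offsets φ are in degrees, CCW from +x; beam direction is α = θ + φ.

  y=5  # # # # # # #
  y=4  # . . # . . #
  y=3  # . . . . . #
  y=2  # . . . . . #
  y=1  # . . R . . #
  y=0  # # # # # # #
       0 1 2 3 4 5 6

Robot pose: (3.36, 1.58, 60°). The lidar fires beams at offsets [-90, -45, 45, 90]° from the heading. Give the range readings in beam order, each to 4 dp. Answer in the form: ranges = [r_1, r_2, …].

ranges = [1.1600, 2.7331, 3.5406, 2.7251]

beam 1: φ=-90°, α=330°
  direction (0.8660, -0.5000); cell (3,1); t to first gridline: x 0.7390, y 1.1600 (then +1.1547 / +2.0000)
    (4,1) via x @ 0.7390
    (4,0) via y @ 1.1600  # hit
  → r_1 = 1.1600
beam 2: φ=-45°, α=15°
  direction (0.9659, 0.2588); cell (3,1); t to first gridline: x 0.6626, y 1.6228 (then +1.0353 / +3.8637)
    (4,1) via x @ 0.6626
    (4,2) via y @ 1.6228
    (5,2) via x @ 1.6979
    (6,2) via x @ 2.7331  # hit
  → r_2 = 2.7331
beam 3: φ=45°, α=105°
  direction (-0.2588, 0.9659); cell (3,1); t to first gridline: x 1.3909, y 0.4348 (then +3.8637 / +1.0353)
    (3,2) via y @ 0.4348
    (2,2) via x @ 1.3909
    (2,3) via y @ 1.4701
    (2,4) via y @ 2.5054
    (2,5) via y @ 3.5406  # hit
  → r_3 = 3.5406
beam 4: φ=90°, α=150°
  direction (-0.8660, 0.5000); cell (3,1); t to first gridline: x 0.4157, y 0.8400 (then +1.1547 / +2.0000)
    (2,1) via x @ 0.4157
    (2,2) via y @ 0.8400
    (1,2) via x @ 1.5704
    (0,2) via x @ 2.7251  # hit
  → r_4 = 2.7251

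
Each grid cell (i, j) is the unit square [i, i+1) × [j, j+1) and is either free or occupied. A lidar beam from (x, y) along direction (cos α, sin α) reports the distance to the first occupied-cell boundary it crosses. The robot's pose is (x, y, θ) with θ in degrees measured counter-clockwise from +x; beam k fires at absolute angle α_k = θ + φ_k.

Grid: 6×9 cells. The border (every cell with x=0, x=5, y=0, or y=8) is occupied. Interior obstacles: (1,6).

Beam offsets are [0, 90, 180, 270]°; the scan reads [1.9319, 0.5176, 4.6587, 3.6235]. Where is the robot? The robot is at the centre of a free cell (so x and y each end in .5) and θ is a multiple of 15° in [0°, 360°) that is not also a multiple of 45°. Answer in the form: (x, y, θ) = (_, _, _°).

Candidates: 27 free-cell centres × 16 headings = 432 poses. Raycast each; keep the one whose scan matches to 4 dp.
  (1.5, 1.5, 150°): beam 1 = 0.5774 ≠ 1.9319 ✗
  (3.5, 2.5, 195°): beam 1 = 2.5882 ≠ 1.9319 ✗
  (1.5, 3.5, 300°): beam 1 = 2.8868 ≠ 1.9319 ✗
  (2.5, 4.5, 345°): beam 1 = 2.5882 ≠ 1.9319 ✗
  …
  (4.5, 3.5, 285°): r_1=1.9319, r_2=0.5176, r_3=4.6587, r_4=3.6235 — all match ✓
Unique over the lattice → pose = (4.5, 3.5, 285°).

(x, y, θ) = (4.5, 3.5, 285°)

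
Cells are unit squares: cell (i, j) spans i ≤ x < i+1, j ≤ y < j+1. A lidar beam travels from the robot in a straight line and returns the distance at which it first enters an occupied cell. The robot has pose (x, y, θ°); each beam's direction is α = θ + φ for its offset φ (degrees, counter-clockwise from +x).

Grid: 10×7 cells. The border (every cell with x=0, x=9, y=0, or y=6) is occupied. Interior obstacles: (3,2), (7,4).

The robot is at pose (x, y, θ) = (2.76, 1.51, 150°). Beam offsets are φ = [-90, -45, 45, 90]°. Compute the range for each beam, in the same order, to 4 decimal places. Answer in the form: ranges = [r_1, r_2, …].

ranges = [0.5658, 4.6484, 1.8221, 0.5889]

beam 1: φ=-90°, α=60°
  cosα=0.5000 sinα=0.8660 | (2,1) | tMaxX 0.4800 tMaxY 0.5658 | tΔX 2.0000 tΔY 1.1547
    t=0.4800 [x] (3,1)
    t=0.5658 [y] (3,2) — stop
  → r_1 = 0.5658
beam 2: φ=-45°, α=105°
  cosα=-0.2588 sinα=0.9659 | (2,1) | tMaxX 2.9364 tMaxY 0.5073 | tΔX 3.8637 tΔY 1.0353
    t=0.5073 [y] (2,2)
    t=1.5426 [y] (2,3)
    t=2.5778 [y] (2,4)
    t=2.9364 [x] (1,4)
    t=3.6131 [y] (1,5)
    t=4.6484 [y] (1,6) — stop
  → r_2 = 4.6484
beam 3: φ=45°, α=195°
  cosα=-0.9659 sinα=-0.2588 | (2,1) | tMaxX 0.7868 tMaxY 1.9705 | tΔX 1.0353 tΔY 3.8637
    t=0.7868 [x] (1,1)
    t=1.8221 [x] (0,1) — stop
  → r_3 = 1.8221
beam 4: φ=90°, α=240°
  cosα=-0.5000 sinα=-0.8660 | (2,1) | tMaxX 1.5200 tMaxY 0.5889 | tΔX 2.0000 tΔY 1.1547
    t=0.5889 [y] (2,0) — stop
  → r_4 = 0.5889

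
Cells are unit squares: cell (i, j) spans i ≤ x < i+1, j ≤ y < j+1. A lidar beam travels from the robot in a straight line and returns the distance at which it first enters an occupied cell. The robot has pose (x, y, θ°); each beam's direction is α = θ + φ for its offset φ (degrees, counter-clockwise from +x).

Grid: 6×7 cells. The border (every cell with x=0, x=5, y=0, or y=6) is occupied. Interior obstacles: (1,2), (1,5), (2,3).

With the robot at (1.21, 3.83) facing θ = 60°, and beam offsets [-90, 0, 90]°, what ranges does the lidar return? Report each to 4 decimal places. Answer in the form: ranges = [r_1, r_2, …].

ranges = [0.9122, 1.3510, 0.2425]

beam 1: φ=-90°, α=330°
  direction (0.8660, -0.5000); cell (1,3); t to first gridline: x 0.9122, y 1.6600 (then +1.1547 / +2.0000)
    (2,3) via x @ 0.9122  # hit
  → r_1 = 0.9122
beam 2: φ=0°, α=60°
  direction (0.5000, 0.8660); cell (1,3); t to first gridline: x 1.5800, y 0.1963 (then +2.0000 / +1.1547)
    (1,4) via y @ 0.1963
    (1,5) via y @ 1.3510  # hit
  → r_2 = 1.3510
beam 3: φ=90°, α=150°
  direction (-0.8660, 0.5000); cell (1,3); t to first gridline: x 0.2425, y 0.3400 (then +1.1547 / +2.0000)
    (0,3) via x @ 0.2425  # hit
  → r_3 = 0.2425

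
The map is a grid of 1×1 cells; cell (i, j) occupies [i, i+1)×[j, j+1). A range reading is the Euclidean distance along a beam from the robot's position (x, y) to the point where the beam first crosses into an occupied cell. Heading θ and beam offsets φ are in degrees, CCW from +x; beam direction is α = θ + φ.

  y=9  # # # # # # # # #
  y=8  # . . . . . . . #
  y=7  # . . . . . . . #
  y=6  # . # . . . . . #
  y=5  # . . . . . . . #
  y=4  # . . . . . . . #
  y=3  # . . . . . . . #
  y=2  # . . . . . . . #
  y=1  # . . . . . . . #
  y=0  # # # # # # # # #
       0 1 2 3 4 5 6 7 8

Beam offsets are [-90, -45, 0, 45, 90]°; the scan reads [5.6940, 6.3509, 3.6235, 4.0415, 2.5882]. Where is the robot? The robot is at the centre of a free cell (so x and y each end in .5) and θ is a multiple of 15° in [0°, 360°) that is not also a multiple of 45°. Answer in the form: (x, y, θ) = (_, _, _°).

(x, y, θ) = (4.5, 6.5, 345°)

Candidates: 55 free-cell centres × 16 headings = 880 poses. Raycast each; keep the one whose scan matches to 4 dp.
  (7.5, 2.5, 150°): beam 1 = 1.0000 ≠ 5.6940 ✗
  (6.5, 1.5, 105°): beam 1 = 1.5529 ≠ 5.6940 ✗
  (6.5, 4.5, 330°): beam 1 = 4.0415 ≠ 5.6940 ✗
  …
  (4.5, 6.5, 345°): r_1=5.6940, r_2=6.3509, r_3=3.6235, r_4=4.0415, r_5=2.5882 — all match ✓
Unique over the lattice → pose = (4.5, 6.5, 345°).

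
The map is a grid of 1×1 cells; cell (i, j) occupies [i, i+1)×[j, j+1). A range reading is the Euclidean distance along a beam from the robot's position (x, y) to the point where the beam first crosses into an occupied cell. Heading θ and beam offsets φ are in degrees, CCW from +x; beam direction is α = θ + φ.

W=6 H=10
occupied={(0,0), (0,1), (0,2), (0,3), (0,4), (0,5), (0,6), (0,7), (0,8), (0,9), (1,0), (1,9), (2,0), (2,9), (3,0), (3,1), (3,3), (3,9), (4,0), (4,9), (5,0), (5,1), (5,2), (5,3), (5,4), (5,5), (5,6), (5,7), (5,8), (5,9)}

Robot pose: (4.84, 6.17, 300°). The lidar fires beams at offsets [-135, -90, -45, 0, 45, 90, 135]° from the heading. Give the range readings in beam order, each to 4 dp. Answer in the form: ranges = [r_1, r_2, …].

beam 1: φ=-135°, α=165°
  cosα=-0.9659 sinα=0.2588 | (4,6) | tMaxX 0.8696 tMaxY 3.2069 | tΔX 1.0353 tΔY 3.8637
    t=0.8696 [x] (3,6)
    t=1.9049 [x] (2,6)
    t=2.9402 [x] (1,6)
    t=3.2069 [y] (1,7)
    t=3.9755 [x] (0,7) — stop
  → r_1 = 3.9755
beam 2: φ=-90°, α=210°
  cosα=-0.8660 sinα=-0.5000 | (4,6) | tMaxX 0.9699 tMaxY 0.3400 | tΔX 1.1547 tΔY 2.0000
    t=0.3400 [y] (4,5)
    t=0.9699 [x] (3,5)
    t=2.1246 [x] (2,5)
    t=2.3400 [y] (2,4)
    t=3.2793 [x] (1,4)
    t=4.3400 [y] (1,3)
    t=4.4341 [x] (0,3) — stop
  → r_2 = 4.4341
beam 3: φ=-45°, α=255°
  cosα=-0.2588 sinα=-0.9659 | (4,6) | tMaxX 3.2455 tMaxY 0.1760 | tΔX 3.8637 tΔY 1.0353
    t=0.1760 [y] (4,5)
    t=1.2113 [y] (4,4)
    t=2.2465 [y] (4,3)
    t=3.2455 [x] (3,3) — stop
  → r_3 = 3.2455
beam 4: φ=0°, α=300°
  cosα=0.5000 sinα=-0.8660 | (4,6) | tMaxX 0.3200 tMaxY 0.1963 | tΔX 2.0000 tΔY 1.1547
    t=0.1963 [y] (4,5)
    t=0.3200 [x] (5,5) — stop
  → r_4 = 0.3200
beam 5: φ=45°, α=345°
  cosα=0.9659 sinα=-0.2588 | (4,6) | tMaxX 0.1656 tMaxY 0.6568 | tΔX 1.0353 tΔY 3.8637
    t=0.1656 [x] (5,6) — stop
  → r_5 = 0.1656
beam 6: φ=90°, α=30°
  cosα=0.8660 sinα=0.5000 | (4,6) | tMaxX 0.1848 tMaxY 1.6600 | tΔX 1.1547 tΔY 2.0000
    t=0.1848 [x] (5,6) — stop
  → r_6 = 0.1848
beam 7: φ=135°, α=75°
  cosα=0.2588 sinα=0.9659 | (4,6) | tMaxX 0.6182 tMaxY 0.8593 | tΔX 3.8637 tΔY 1.0353
    t=0.6182 [x] (5,6) — stop
  → r_7 = 0.6182

ranges = [3.9755, 4.4341, 3.2455, 0.3200, 0.1656, 0.1848, 0.6182]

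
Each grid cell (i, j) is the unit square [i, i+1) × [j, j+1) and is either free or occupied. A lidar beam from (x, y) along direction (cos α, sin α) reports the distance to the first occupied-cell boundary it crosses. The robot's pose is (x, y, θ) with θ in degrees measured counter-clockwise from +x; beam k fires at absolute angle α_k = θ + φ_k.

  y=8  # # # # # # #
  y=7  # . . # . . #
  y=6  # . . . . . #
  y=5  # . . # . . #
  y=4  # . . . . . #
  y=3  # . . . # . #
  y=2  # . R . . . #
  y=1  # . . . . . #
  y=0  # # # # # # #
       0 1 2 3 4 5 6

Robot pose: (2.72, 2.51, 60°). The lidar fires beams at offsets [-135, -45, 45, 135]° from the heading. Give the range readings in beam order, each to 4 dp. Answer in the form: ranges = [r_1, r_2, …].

ranges = [1.5633, 1.8932, 5.6837, 1.7807]

beam 1: φ=-135°, α=285°
  cosα=0.2588 sinα=-0.9659 | (2,2) | tMaxX 1.0818 tMaxY 0.5280 | tΔX 3.8637 tΔY 1.0353
    t=0.5280 [y] (2,1)
    t=1.0818 [x] (3,1)
    t=1.5633 [y] (3,0) — stop
  → r_1 = 1.5633
beam 2: φ=-45°, α=15°
  cosα=0.9659 sinα=0.2588 | (2,2) | tMaxX 0.2899 tMaxY 1.8932 | tΔX 1.0353 tΔY 3.8637
    t=0.2899 [x] (3,2)
    t=1.3252 [x] (4,2)
    t=1.8932 [y] (4,3) — stop
  → r_2 = 1.8932
beam 3: φ=45°, α=105°
  cosα=-0.2588 sinα=0.9659 | (2,2) | tMaxX 2.7819 tMaxY 0.5073 | tΔX 3.8637 tΔY 1.0353
    t=0.5073 [y] (2,3)
    t=1.5426 [y] (2,4)
    t=2.5778 [y] (2,5)
    t=2.7819 [x] (1,5)
    t=3.6131 [y] (1,6)
    t=4.6484 [y] (1,7)
    t=5.6837 [y] (1,8) — stop
  → r_3 = 5.6837
beam 4: φ=135°, α=195°
  cosα=-0.9659 sinα=-0.2588 | (2,2) | tMaxX 0.7454 tMaxY 1.9705 | tΔX 1.0353 tΔY 3.8637
    t=0.7454 [x] (1,2)
    t=1.7807 [x] (0,2) — stop
  → r_4 = 1.7807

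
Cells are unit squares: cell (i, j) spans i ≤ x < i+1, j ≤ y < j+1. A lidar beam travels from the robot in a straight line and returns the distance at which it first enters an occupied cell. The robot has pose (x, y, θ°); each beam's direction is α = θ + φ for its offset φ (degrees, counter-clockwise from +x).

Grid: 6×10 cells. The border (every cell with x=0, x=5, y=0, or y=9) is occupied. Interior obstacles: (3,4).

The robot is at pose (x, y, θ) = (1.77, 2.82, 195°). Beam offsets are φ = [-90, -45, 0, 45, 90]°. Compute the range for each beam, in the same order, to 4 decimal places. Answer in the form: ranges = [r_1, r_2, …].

ranges = [2.9751, 0.8891, 0.7972, 1.5400, 1.8842]

beam 1: φ=-90°, α=105°
  dir = (cos 105°, sin 105°) = (-0.2588, 0.9659); from cell (1,2)
  next x-line at t=2.9751, next y-line at t=0.1863; Δt_x=3.8637, Δt_y=1.0353
    y: enter (1,3) at t=0.1863
    y: enter (1,4) at t=1.2216
    y: enter (1,5) at t=2.2569
    x: enter (0,5) at t=2.9751 ← occupied
  → r_1 = 2.9751
beam 2: φ=-45°, α=150°
  dir = (cos 150°, sin 150°) = (-0.8660, 0.5000); from cell (1,2)
  next x-line at t=0.8891, next y-line at t=0.3600; Δt_x=1.1547, Δt_y=2.0000
    y: enter (1,3) at t=0.3600
    x: enter (0,3) at t=0.8891 ← occupied
  → r_2 = 0.8891
beam 3: φ=0°, α=195°
  dir = (cos 195°, sin 195°) = (-0.9659, -0.2588); from cell (1,2)
  next x-line at t=0.7972, next y-line at t=3.1682; Δt_x=1.0353, Δt_y=3.8637
    x: enter (0,2) at t=0.7972 ← occupied
  → r_3 = 0.7972
beam 4: φ=45°, α=240°
  dir = (cos 240°, sin 240°) = (-0.5000, -0.8660); from cell (1,2)
  next x-line at t=1.5400, next y-line at t=0.9469; Δt_x=2.0000, Δt_y=1.1547
    y: enter (1,1) at t=0.9469
    x: enter (0,1) at t=1.5400 ← occupied
  → r_4 = 1.5400
beam 5: φ=90°, α=285°
  dir = (cos 285°, sin 285°) = (0.2588, -0.9659); from cell (1,2)
  next x-line at t=0.8887, next y-line at t=0.8489; Δt_x=3.8637, Δt_y=1.0353
    y: enter (1,1) at t=0.8489
    x: enter (2,1) at t=0.8887
    y: enter (2,0) at t=1.8842 ← occupied
  → r_5 = 1.8842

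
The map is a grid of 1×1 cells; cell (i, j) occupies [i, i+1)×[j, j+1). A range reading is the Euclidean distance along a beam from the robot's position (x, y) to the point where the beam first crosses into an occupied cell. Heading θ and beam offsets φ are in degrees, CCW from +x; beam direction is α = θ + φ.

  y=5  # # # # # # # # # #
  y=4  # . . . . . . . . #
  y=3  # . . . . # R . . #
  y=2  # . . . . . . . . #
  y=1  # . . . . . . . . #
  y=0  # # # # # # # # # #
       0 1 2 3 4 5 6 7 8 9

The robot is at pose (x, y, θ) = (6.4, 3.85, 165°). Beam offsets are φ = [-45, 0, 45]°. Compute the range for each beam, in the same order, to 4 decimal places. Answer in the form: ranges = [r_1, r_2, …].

beam 1: φ=-45°, α=120°
  direction (-0.5000, 0.8660); cell (6,3); t to first gridline: x 0.8000, y 0.1732 (then +2.0000 / +1.1547)
    (6,4) via y @ 0.1732
    (5,4) via x @ 0.8000
    (5,5) via y @ 1.3279  # hit
  → r_1 = 1.3279
beam 2: φ=0°, α=165°
  direction (-0.9659, 0.2588); cell (6,3); t to first gridline: x 0.4141, y 0.5796 (then +1.0353 / +3.8637)
    (5,3) via x @ 0.4141  # hit
  → r_2 = 0.4141
beam 3: φ=45°, α=210°
  direction (-0.8660, -0.5000); cell (6,3); t to first gridline: x 0.4619, y 1.7000 (then +1.1547 / +2.0000)
    (5,3) via x @ 0.4619  # hit
  → r_3 = 0.4619

ranges = [1.3279, 0.4141, 0.4619]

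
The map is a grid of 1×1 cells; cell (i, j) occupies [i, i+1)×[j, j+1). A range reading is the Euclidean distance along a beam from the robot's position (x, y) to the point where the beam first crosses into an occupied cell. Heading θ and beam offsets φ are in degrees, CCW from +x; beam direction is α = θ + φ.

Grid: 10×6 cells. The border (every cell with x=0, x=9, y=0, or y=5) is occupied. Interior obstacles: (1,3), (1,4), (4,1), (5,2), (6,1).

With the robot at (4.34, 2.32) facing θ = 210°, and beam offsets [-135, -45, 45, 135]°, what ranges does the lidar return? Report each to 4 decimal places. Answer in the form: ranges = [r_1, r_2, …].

beam 1: φ=-135°, α=75°
  d=(0.2588,0.9659)  start (4,2)  tX=2.5500 tY=0.7040  stride 1/|dx|=3.8637 1/|dy|=1.0353
    cross y-line → (4,3), t=0.7040
    cross y-line → (4,4), t=1.7393
    cross x-line → (5,4), t=2.5500
    cross y-line → (5,5), t=2.7745 (wall)
  → r_1 = 2.7745
beam 2: φ=-45°, α=165°
  d=(-0.9659,0.2588)  start (4,2)  tX=0.3520 tY=2.6273  stride 1/|dx|=1.0353 1/|dy|=3.8637
    cross x-line → (3,2), t=0.3520
    cross x-line → (2,2), t=1.3873
    cross x-line → (1,2), t=2.4225
    cross y-line → (1,3), t=2.6273 (wall)
  → r_2 = 2.6273
beam 3: φ=45°, α=255°
  d=(-0.2588,-0.9659)  start (4,2)  tX=1.3137 tY=0.3313  stride 1/|dx|=3.8637 1/|dy|=1.0353
    cross y-line → (4,1), t=0.3313 (wall)
  → r_3 = 0.3313
beam 4: φ=135°, α=345°
  d=(0.9659,-0.2588)  start (4,2)  tX=0.6833 tY=1.2364  stride 1/|dx|=1.0353 1/|dy|=3.8637
    cross x-line → (5,2), t=0.6833 (wall)
  → r_4 = 0.6833

ranges = [2.7745, 2.6273, 0.3313, 0.6833]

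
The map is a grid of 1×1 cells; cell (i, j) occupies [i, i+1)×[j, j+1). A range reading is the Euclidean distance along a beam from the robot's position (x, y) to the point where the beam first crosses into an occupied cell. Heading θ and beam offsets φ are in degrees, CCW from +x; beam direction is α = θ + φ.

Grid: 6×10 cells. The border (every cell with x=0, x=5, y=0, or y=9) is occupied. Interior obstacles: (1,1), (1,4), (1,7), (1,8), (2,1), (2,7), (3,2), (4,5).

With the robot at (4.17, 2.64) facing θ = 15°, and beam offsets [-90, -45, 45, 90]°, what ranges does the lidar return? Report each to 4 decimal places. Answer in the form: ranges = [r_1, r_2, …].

ranges = [1.6979, 0.9584, 1.6600, 4.5205]

beam 1: φ=-90°, α=285°
  d=(0.2588,-0.9659)  start (4,2)  tX=3.2069 tY=0.6626  stride 1/|dx|=3.8637 1/|dy|=1.0353
    cross y-line → (4,1), t=0.6626
    cross y-line → (4,0), t=1.6979 (wall)
  → r_1 = 1.6979
beam 2: φ=-45°, α=330°
  d=(0.8660,-0.5000)  start (4,2)  tX=0.9584 tY=1.2800  stride 1/|dx|=1.1547 1/|dy|=2.0000
    cross x-line → (5,2), t=0.9584 (wall)
  → r_2 = 0.9584
beam 3: φ=45°, α=60°
  d=(0.5000,0.8660)  start (4,2)  tX=1.6600 tY=0.4157  stride 1/|dx|=2.0000 1/|dy|=1.1547
    cross y-line → (4,3), t=0.4157
    cross y-line → (4,4), t=1.5704
    cross x-line → (5,4), t=1.6600 (wall)
  → r_3 = 1.6600
beam 4: φ=90°, α=105°
  d=(-0.2588,0.9659)  start (4,2)  tX=0.6568 tY=0.3727  stride 1/|dx|=3.8637 1/|dy|=1.0353
    cross y-line → (4,3), t=0.3727
    cross x-line → (3,3), t=0.6568
    cross y-line → (3,4), t=1.4080
    cross y-line → (3,5), t=2.4433
    cross y-line → (3,6), t=3.4785
    cross y-line → (3,7), t=4.5138
    cross x-line → (2,7), t=4.5205 (wall)
  → r_4 = 4.5205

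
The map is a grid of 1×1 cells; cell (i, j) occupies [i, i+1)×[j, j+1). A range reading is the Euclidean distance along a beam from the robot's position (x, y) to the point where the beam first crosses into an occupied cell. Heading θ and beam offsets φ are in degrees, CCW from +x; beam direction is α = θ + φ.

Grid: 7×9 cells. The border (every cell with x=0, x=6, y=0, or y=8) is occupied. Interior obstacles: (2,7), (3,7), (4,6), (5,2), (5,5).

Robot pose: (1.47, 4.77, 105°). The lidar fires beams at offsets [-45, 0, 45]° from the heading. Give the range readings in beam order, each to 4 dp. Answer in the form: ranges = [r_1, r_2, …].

beam 1: φ=-45°, α=60°
  dir = (cos 60°, sin 60°) = (0.5000, 0.8660); from cell (1,4)
  next x-line at t=1.0600, next y-line at t=0.2656; Δt_x=2.0000, Δt_y=1.1547
    y: enter (1,5) at t=0.2656
    x: enter (2,5) at t=1.0600
    y: enter (2,6) at t=1.4203
    y: enter (2,7) at t=2.5750 ← occupied
  → r_1 = 2.5750
beam 2: φ=0°, α=105°
  dir = (cos 105°, sin 105°) = (-0.2588, 0.9659); from cell (1,4)
  next x-line at t=1.8159, next y-line at t=0.2381; Δt_x=3.8637, Δt_y=1.0353
    y: enter (1,5) at t=0.2381
    y: enter (1,6) at t=1.2734
    x: enter (0,6) at t=1.8159 ← occupied
  → r_2 = 1.8159
beam 3: φ=45°, α=150°
  dir = (cos 150°, sin 150°) = (-0.8660, 0.5000); from cell (1,4)
  next x-line at t=0.5427, next y-line at t=0.4600; Δt_x=1.1547, Δt_y=2.0000
    y: enter (1,5) at t=0.4600
    x: enter (0,5) at t=0.5427 ← occupied
  → r_3 = 0.5427

ranges = [2.5750, 1.8159, 0.5427]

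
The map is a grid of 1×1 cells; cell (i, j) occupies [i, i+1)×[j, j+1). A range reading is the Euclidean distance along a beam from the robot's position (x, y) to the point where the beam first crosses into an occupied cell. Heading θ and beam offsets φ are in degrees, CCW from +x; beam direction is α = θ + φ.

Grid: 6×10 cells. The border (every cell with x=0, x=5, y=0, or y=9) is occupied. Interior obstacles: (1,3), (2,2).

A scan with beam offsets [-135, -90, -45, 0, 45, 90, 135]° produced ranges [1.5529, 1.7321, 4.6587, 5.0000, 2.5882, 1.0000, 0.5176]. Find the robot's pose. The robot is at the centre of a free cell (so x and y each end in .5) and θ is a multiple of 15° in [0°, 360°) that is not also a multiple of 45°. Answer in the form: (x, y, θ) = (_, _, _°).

The pose lattice has 30·16 = 480 candidates. Test each by forward raycasting.
  (3.5, 1.5, 255°): beam 1 = 1.0000 ≠ 1.5529 ✗
  (3.5, 7.5, 165°): beam 1 = 1.7321 ≠ 1.5529 ✗
  (3.5, 6.5, 285°): beam 1 = 2.8868 ≠ 1.5529 ✗
  (2.5, 6.5, 285°): beam 1 = 1.7321 ≠ 1.5529 ✗
  (4.5, 7.5, 210°): beam 3 = 3.6235 ≠ 4.6587 ✗
  …
  (2.5, 8.5, 300°): r_1=1.5529, r_2=1.7321, r_3=4.6587, r_4=5.0000, r_5=2.5882, r_6=1.0000, r_7=0.5176 — all match ✓
Only this pose fits every beam.

(x, y, θ) = (2.5, 8.5, 300°)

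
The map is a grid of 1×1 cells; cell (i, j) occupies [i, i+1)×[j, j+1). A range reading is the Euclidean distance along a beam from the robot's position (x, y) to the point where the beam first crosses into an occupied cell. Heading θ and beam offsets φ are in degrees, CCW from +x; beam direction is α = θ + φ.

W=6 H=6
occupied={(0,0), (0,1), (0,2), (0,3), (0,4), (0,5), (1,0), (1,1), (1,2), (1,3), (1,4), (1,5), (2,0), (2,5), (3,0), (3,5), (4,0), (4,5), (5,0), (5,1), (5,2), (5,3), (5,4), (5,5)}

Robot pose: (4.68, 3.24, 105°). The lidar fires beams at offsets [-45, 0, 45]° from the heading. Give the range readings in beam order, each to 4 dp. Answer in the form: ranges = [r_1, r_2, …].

beam 1: φ=-45°, α=60°
  direction (0.5000, 0.8660); cell (4,3); t to first gridline: x 0.6400, y 0.8776 (then +2.0000 / +1.1547)
    (5,3) via x @ 0.6400  # hit
  → r_1 = 0.6400
beam 2: φ=0°, α=105°
  direction (-0.2588, 0.9659); cell (4,3); t to first gridline: x 2.6273, y 0.7868 (then +3.8637 / +1.0353)
    (4,4) via y @ 0.7868
    (4,5) via y @ 1.8221  # hit
  → r_2 = 1.8221
beam 3: φ=45°, α=150°
  direction (-0.8660, 0.5000); cell (4,3); t to first gridline: x 0.7852, y 1.5200 (then +1.1547 / +2.0000)
    (3,3) via x @ 0.7852
    (3,4) via y @ 1.5200
    (2,4) via x @ 1.9399
    (1,4) via x @ 3.0946  # hit
  → r_3 = 3.0946

ranges = [0.6400, 1.8221, 3.0946]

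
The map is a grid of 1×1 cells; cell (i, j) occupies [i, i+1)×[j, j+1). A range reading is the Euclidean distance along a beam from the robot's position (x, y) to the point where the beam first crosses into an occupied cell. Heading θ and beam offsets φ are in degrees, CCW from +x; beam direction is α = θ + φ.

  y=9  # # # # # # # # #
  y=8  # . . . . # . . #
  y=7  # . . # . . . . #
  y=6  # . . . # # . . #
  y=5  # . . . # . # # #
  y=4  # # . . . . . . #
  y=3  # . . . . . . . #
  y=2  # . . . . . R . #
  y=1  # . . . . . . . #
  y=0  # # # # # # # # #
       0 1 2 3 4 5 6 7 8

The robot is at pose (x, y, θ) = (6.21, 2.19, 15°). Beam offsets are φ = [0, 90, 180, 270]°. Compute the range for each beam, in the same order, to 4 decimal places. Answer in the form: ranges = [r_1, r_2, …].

beam 1: φ=0°, α=15°
  cosα=0.9659 sinα=0.2588 | (6,2) | tMaxX 0.8179 tMaxY 3.1296 | tΔX 1.0353 tΔY 3.8637
    t=0.8179 [x] (7,2)
    t=1.8531 [x] (8,2) — stop
  → r_1 = 1.8531
beam 2: φ=90°, α=105°
  cosα=-0.2588 sinα=0.9659 | (6,2) | tMaxX 0.8114 tMaxY 0.8386 | tΔX 3.8637 tΔY 1.0353
    t=0.8114 [x] (5,2)
    t=0.8386 [y] (5,3)
    t=1.8738 [y] (5,4)
    t=2.9091 [y] (5,5)
    t=3.9444 [y] (5,6) — stop
  → r_2 = 3.9444
beam 3: φ=180°, α=195°
  cosα=-0.9659 sinα=-0.2588 | (6,2) | tMaxX 0.2174 tMaxY 0.7341 | tΔX 1.0353 tΔY 3.8637
    t=0.2174 [x] (5,2)
    t=0.7341 [y] (5,1)
    t=1.2527 [x] (4,1)
    t=2.2880 [x] (3,1)
    t=3.3232 [x] (2,1)
    t=4.3585 [x] (1,1)
    t=4.5978 [y] (1,0) — stop
  → r_3 = 4.5978
beam 4: φ=270°, α=285°
  cosα=0.2588 sinα=-0.9659 | (6,2) | tMaxX 3.0523 tMaxY 0.1967 | tΔX 3.8637 tΔY 1.0353
    t=0.1967 [y] (6,1)
    t=1.2320 [y] (6,0) — stop
  → r_4 = 1.2320

ranges = [1.8531, 3.9444, 4.5978, 1.2320]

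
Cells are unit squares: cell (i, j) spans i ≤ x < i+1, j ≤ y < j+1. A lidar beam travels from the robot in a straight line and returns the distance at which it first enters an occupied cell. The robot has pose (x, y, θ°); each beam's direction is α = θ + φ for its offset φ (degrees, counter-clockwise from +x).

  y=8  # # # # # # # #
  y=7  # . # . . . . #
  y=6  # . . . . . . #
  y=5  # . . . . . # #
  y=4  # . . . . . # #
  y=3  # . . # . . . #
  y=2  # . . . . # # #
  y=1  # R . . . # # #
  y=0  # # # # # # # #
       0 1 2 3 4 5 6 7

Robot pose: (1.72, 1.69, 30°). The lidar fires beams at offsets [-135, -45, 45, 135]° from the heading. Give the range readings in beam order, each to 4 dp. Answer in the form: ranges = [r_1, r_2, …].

beam 1: φ=-135°, α=255°
  cosα=-0.2588 sinα=-0.9659 | (1,1) | tMaxX 2.7819 tMaxY 0.7143 | tΔX 3.8637 tΔY 1.0353
    t=0.7143 [y] (1,0) — stop
  → r_1 = 0.7143
beam 2: φ=-45°, α=345°
  cosα=0.9659 sinα=-0.2588 | (1,1) | tMaxX 0.2899 tMaxY 2.6660 | tΔX 1.0353 tΔY 3.8637
    t=0.2899 [x] (2,1)
    t=1.3252 [x] (3,1)
    t=2.3604 [x] (4,1)
    t=2.6660 [y] (4,0) — stop
  → r_2 = 2.6660
beam 3: φ=45°, α=75°
  cosα=0.2588 sinα=0.9659 | (1,1) | tMaxX 1.0818 tMaxY 0.3209 | tΔX 3.8637 tΔY 1.0353
    t=0.3209 [y] (1,2)
    t=1.0818 [x] (2,2)
    t=1.3562 [y] (2,3)
    t=2.3915 [y] (2,4)
    t=3.4268 [y] (2,5)
    t=4.4620 [y] (2,6)
    t=4.9455 [x] (3,6)
    t=5.4973 [y] (3,7)
    t=6.5326 [y] (3,8) — stop
  → r_3 = 6.5326
beam 4: φ=135°, α=165°
  cosα=-0.9659 sinα=0.2588 | (1,1) | tMaxX 0.7454 tMaxY 1.1977 | tΔX 1.0353 tΔY 3.8637
    t=0.7454 [x] (0,1) — stop
  → r_4 = 0.7454

ranges = [0.7143, 2.6660, 6.5326, 0.7454]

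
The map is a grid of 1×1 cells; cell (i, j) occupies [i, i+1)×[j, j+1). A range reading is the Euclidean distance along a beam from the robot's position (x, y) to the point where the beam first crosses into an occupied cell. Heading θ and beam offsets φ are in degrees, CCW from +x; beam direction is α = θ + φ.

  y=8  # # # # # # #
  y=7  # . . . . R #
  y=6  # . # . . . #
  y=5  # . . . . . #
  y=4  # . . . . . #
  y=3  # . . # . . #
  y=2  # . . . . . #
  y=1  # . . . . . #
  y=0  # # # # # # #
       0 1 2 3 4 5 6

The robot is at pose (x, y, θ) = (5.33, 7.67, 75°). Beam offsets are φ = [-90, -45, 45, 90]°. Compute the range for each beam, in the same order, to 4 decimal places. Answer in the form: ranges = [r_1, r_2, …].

ranges = [0.6936, 0.6600, 0.3811, 1.2750]

beam 1: φ=-90°, α=345°
  dir = (cos 345°, sin 345°) = (0.9659, -0.2588); from cell (5,7)
  next x-line at t=0.6936, next y-line at t=2.5887; Δt_x=1.0353, Δt_y=3.8637
    x: enter (6,7) at t=0.6936 ← occupied
  → r_1 = 0.6936
beam 2: φ=-45°, α=30°
  dir = (cos 30°, sin 30°) = (0.8660, 0.5000); from cell (5,7)
  next x-line at t=0.7736, next y-line at t=0.6600; Δt_x=1.1547, Δt_y=2.0000
    y: enter (5,8) at t=0.6600 ← occupied
  → r_2 = 0.6600
beam 3: φ=45°, α=120°
  dir = (cos 120°, sin 120°) = (-0.5000, 0.8660); from cell (5,7)
  next x-line at t=0.6600, next y-line at t=0.3811; Δt_x=2.0000, Δt_y=1.1547
    y: enter (5,8) at t=0.3811 ← occupied
  → r_3 = 0.3811
beam 4: φ=90°, α=165°
  dir = (cos 165°, sin 165°) = (-0.9659, 0.2588); from cell (5,7)
  next x-line at t=0.3416, next y-line at t=1.2750; Δt_x=1.0353, Δt_y=3.8637
    x: enter (4,7) at t=0.3416
    y: enter (4,8) at t=1.2750 ← occupied
  → r_4 = 1.2750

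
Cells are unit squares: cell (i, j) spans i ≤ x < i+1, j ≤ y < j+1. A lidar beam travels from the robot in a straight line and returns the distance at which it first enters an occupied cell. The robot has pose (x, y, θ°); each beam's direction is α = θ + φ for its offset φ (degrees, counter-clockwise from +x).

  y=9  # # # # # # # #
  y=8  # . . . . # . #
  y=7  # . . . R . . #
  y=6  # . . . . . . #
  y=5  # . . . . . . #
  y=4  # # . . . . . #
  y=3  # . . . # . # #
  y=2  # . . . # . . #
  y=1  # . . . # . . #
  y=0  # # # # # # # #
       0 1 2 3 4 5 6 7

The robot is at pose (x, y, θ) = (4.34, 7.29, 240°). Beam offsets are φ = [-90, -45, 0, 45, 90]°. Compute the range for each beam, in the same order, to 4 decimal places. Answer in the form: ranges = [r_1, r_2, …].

ranges = [3.4200, 3.4578, 6.6800, 6.5119, 3.0715]

beam 1: φ=-90°, α=150°
  d=(-0.8660,0.5000)  start (4,7)  tX=0.3926 tY=1.4200  stride 1/|dx|=1.1547 1/|dy|=2.0000
    cross x-line → (3,7), t=0.3926
    cross y-line → (3,8), t=1.4200
    cross x-line → (2,8), t=1.5473
    cross x-line → (1,8), t=2.7020
    cross y-line → (1,9), t=3.4200 (wall)
  → r_1 = 3.4200
beam 2: φ=-45°, α=195°
  d=(-0.9659,-0.2588)  start (4,7)  tX=0.3520 tY=1.1205  stride 1/|dx|=1.0353 1/|dy|=3.8637
    cross x-line → (3,7), t=0.3520
    cross y-line → (3,6), t=1.1205
    cross x-line → (2,6), t=1.3873
    cross x-line → (1,6), t=2.4225
    cross x-line → (0,6), t=3.4578 (wall)
  → r_2 = 3.4578
beam 3: φ=0°, α=240°
  d=(-0.5000,-0.8660)  start (4,7)  tX=0.6800 tY=0.3349  stride 1/|dx|=2.0000 1/|dy|=1.1547
    cross y-line → (4,6), t=0.3349
    cross x-line → (3,6), t=0.6800
    cross y-line → (3,5), t=1.4896
    cross y-line → (3,4), t=2.6443
    cross x-line → (2,4), t=2.6800
    cross y-line → (2,3), t=3.7990
    cross x-line → (1,3), t=4.6800
    cross y-line → (1,2), t=4.9537
    cross y-line → (1,1), t=6.1084
    cross x-line → (0,1), t=6.6800 (wall)
  → r_3 = 6.6800
beam 4: φ=45°, α=285°
  d=(0.2588,-0.9659)  start (4,7)  tX=2.5500 tY=0.3002  stride 1/|dx|=3.8637 1/|dy|=1.0353
    cross y-line → (4,6), t=0.3002
    cross y-line → (4,5), t=1.3355
    cross y-line → (4,4), t=2.3708
    cross x-line → (5,4), t=2.5500
    cross y-line → (5,3), t=3.4061
    cross y-line → (5,2), t=4.4413
    cross y-line → (5,1), t=5.4766
    cross x-line → (6,1), t=6.4137
    cross y-line → (6,0), t=6.5119 (wall)
  → r_4 = 6.5119
beam 5: φ=90°, α=330°
  d=(0.8660,-0.5000)  start (4,7)  tX=0.7621 tY=0.5800  stride 1/|dx|=1.1547 1/|dy|=2.0000
    cross y-line → (4,6), t=0.5800
    cross x-line → (5,6), t=0.7621
    cross x-line → (6,6), t=1.9168
    cross y-line → (6,5), t=2.5800
    cross x-line → (7,5), t=3.0715 (wall)
  → r_5 = 3.0715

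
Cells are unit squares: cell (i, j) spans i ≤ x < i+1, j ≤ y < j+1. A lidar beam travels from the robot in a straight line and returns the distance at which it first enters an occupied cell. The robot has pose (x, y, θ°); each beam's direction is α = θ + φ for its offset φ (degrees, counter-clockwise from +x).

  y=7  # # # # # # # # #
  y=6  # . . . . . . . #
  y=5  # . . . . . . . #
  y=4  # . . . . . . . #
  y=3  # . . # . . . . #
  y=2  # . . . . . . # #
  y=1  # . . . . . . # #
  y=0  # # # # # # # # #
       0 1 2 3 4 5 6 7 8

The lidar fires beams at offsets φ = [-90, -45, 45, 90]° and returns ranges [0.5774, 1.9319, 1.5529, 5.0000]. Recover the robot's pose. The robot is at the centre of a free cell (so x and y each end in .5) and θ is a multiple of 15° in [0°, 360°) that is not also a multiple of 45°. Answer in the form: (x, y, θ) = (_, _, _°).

(x, y, θ) = (3.5, 1.5, 30°)

The pose lattice has 39·16 = 624 candidates. Test each by forward raycasting.
  (7.5, 4.5, 255°): beam 1 = 6.7293 ≠ 0.5774 ✗
  (1.5, 6.5, 210°): beam 2 = 0.5176 ≠ 1.9319 ✗
  (6.5, 2.5, 240°): beam 1 = 2.8868 ≠ 0.5774 ✗
  (7.5, 5.5, 75°): beam 1 = 0.5176 ≠ 0.5774 ✗
  …
  (3.5, 1.5, 30°): r_1=0.5774, r_2=1.9319, r_3=1.5529, r_4=5.0000 — all match ✓
Unique over the lattice → pose = (3.5, 1.5, 30°).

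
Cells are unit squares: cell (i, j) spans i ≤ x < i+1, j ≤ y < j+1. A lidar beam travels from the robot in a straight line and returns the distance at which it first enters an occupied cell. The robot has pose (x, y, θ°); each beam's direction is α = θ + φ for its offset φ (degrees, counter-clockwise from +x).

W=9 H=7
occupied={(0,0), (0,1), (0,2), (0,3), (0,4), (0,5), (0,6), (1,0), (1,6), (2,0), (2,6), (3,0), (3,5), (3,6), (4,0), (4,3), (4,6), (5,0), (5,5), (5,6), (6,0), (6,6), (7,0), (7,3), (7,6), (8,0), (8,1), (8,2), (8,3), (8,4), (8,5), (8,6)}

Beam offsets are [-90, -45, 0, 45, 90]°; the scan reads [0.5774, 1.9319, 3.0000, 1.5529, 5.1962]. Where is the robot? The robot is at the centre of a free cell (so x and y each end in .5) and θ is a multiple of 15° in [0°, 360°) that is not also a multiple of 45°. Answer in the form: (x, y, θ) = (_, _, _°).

The pose lattice has 31·16 = 496 candidates. Test each by forward raycasting.
  (4.5, 1.5, 60°): beam 1 = 1.0000 ≠ 0.5774 ✗
  (6.5, 3.5, 75°): beam 1 = 0.5176 ≠ 0.5774 ✗
  (6.5, 1.5, 150°): beam 1 = 1.7321 ≠ 0.5774 ✗
  …
  (4.5, 1.5, 30°): r_1=0.5774, r_2=1.9319, r_3=3.0000, r_4=1.5529, r_5=5.1962 — all match ✓
Only this pose fits every beam.

(x, y, θ) = (4.5, 1.5, 30°)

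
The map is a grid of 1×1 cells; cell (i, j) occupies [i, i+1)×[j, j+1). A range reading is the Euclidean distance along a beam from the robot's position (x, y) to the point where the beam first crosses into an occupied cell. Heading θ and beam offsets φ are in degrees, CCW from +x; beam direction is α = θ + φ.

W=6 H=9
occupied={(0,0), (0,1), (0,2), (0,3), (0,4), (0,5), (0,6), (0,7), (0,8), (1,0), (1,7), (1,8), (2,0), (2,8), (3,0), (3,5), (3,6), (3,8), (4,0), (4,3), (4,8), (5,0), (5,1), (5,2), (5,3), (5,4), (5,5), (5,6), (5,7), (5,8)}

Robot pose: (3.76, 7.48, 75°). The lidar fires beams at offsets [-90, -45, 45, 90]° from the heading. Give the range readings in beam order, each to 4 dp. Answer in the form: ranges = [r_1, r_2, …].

beam 1: φ=-90°, α=345°
  d=(0.9659,-0.2588)  start (3,7)  tX=0.2485 tY=1.8546  stride 1/|dx|=1.0353 1/|dy|=3.8637
    cross x-line → (4,7), t=0.2485
    cross x-line → (5,7), t=1.2837 (wall)
  → r_1 = 1.2837
beam 2: φ=-45°, α=30°
  d=(0.8660,0.5000)  start (3,7)  tX=0.2771 tY=1.0400  stride 1/|dx|=1.1547 1/|dy|=2.0000
    cross x-line → (4,7), t=0.2771
    cross y-line → (4,8), t=1.0400 (wall)
  → r_2 = 1.0400
beam 3: φ=45°, α=120°
  d=(-0.5000,0.8660)  start (3,7)  tX=1.5200 tY=0.6004  stride 1/|dx|=2.0000 1/|dy|=1.1547
    cross y-line → (3,8), t=0.6004 (wall)
  → r_3 = 0.6004
beam 4: φ=90°, α=165°
  d=(-0.9659,0.2588)  start (3,7)  tX=0.7868 tY=2.0091  stride 1/|dx|=1.0353 1/|dy|=3.8637
    cross x-line → (2,7), t=0.7868
    cross x-line → (1,7), t=1.8221 (wall)
  → r_4 = 1.8221

ranges = [1.2837, 1.0400, 0.6004, 1.8221]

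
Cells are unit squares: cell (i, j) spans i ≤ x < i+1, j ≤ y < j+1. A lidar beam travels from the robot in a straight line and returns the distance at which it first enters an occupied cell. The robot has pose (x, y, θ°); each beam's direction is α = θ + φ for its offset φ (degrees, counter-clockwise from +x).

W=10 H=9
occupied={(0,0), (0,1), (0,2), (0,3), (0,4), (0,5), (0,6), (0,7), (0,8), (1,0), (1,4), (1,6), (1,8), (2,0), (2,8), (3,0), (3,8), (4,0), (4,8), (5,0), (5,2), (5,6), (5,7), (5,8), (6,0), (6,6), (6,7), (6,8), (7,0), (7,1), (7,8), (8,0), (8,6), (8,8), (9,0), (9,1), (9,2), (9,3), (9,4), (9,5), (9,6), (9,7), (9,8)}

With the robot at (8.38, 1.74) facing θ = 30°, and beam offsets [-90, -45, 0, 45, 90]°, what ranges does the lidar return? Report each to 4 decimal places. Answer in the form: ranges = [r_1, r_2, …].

beam 1: φ=-90°, α=300°
  dir = (cos 300°, sin 300°) = (0.5000, -0.8660); from cell (8,1)
  next x-line at t=1.2400, next y-line at t=0.8545; Δt_x=2.0000, Δt_y=1.1547
    y: enter (8,0) at t=0.8545 ← occupied
  → r_1 = 0.8545
beam 2: φ=-45°, α=345°
  dir = (cos 345°, sin 345°) = (0.9659, -0.2588); from cell (8,1)
  next x-line at t=0.6419, next y-line at t=2.8591; Δt_x=1.0353, Δt_y=3.8637
    x: enter (9,1) at t=0.6419 ← occupied
  → r_2 = 0.6419
beam 3: φ=0°, α=30°
  dir = (cos 30°, sin 30°) = (0.8660, 0.5000); from cell (8,1)
  next x-line at t=0.7159, next y-line at t=0.5200; Δt_x=1.1547, Δt_y=2.0000
    y: enter (8,2) at t=0.5200
    x: enter (9,2) at t=0.7159 ← occupied
  → r_3 = 0.7159
beam 4: φ=45°, α=75°
  dir = (cos 75°, sin 75°) = (0.2588, 0.9659); from cell (8,1)
  next x-line at t=2.3955, next y-line at t=0.2692; Δt_x=3.8637, Δt_y=1.0353
    y: enter (8,2) at t=0.2692
    y: enter (8,3) at t=1.3044
    y: enter (8,4) at t=2.3397
    x: enter (9,4) at t=2.3955 ← occupied
  → r_4 = 2.3955
beam 5: φ=90°, α=120°
  dir = (cos 120°, sin 120°) = (-0.5000, 0.8660); from cell (8,1)
  next x-line at t=0.7600, next y-line at t=0.3002; Δt_x=2.0000, Δt_y=1.1547
    y: enter (8,2) at t=0.3002
    x: enter (7,2) at t=0.7600
    y: enter (7,3) at t=1.4549
    y: enter (7,4) at t=2.6096
    x: enter (6,4) at t=2.7600
    y: enter (6,5) at t=3.7643
    x: enter (5,5) at t=4.7600
    y: enter (5,6) at t=4.9190 ← occupied
  → r_5 = 4.9190

ranges = [0.8545, 0.6419, 0.7159, 2.3955, 4.9190]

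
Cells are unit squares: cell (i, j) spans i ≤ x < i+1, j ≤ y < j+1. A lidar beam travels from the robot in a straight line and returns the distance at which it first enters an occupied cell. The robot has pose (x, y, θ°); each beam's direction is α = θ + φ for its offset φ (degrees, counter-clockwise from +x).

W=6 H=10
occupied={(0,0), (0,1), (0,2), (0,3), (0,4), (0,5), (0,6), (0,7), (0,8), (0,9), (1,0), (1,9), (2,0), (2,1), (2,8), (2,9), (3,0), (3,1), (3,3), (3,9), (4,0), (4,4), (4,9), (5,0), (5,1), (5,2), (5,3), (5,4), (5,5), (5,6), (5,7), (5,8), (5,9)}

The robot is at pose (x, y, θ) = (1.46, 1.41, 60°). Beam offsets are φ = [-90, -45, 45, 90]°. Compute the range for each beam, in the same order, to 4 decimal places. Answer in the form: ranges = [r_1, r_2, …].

ranges = [0.6235, 0.5590, 1.7773, 0.5312]

beam 1: φ=-90°, α=330°
  d=(0.8660,-0.5000)  start (1,1)  tX=0.6235 tY=0.8200  stride 1/|dx|=1.1547 1/|dy|=2.0000
    cross x-line → (2,1), t=0.6235 (wall)
  → r_1 = 0.6235
beam 2: φ=-45°, α=15°
  d=(0.9659,0.2588)  start (1,1)  tX=0.5590 tY=2.2796  stride 1/|dx|=1.0353 1/|dy|=3.8637
    cross x-line → (2,1), t=0.5590 (wall)
  → r_2 = 0.5590
beam 3: φ=45°, α=105°
  d=(-0.2588,0.9659)  start (1,1)  tX=1.7773 tY=0.6108  stride 1/|dx|=3.8637 1/|dy|=1.0353
    cross y-line → (1,2), t=0.6108
    cross y-line → (1,3), t=1.6461
    cross x-line → (0,3), t=1.7773 (wall)
  → r_3 = 1.7773
beam 4: φ=90°, α=150°
  d=(-0.8660,0.5000)  start (1,1)  tX=0.5312 tY=1.1800  stride 1/|dx|=1.1547 1/|dy|=2.0000
    cross x-line → (0,1), t=0.5312 (wall)
  → r_4 = 0.5312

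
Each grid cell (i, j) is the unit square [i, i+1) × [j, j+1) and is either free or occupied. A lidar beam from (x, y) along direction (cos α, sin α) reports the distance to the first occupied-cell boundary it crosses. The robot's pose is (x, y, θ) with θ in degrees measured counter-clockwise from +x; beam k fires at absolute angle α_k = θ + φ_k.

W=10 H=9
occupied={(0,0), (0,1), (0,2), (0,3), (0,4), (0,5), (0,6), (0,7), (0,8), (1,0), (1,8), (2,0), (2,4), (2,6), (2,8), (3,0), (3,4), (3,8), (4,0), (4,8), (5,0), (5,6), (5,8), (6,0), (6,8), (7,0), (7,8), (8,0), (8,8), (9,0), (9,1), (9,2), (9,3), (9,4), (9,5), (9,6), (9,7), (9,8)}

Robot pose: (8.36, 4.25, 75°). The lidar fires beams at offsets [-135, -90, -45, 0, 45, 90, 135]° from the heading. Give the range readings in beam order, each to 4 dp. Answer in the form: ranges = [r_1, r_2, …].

beam 1: φ=-135°, α=300°
  dir = (cos 300°, sin 300°) = (0.5000, -0.8660); from cell (8,4)
  next x-line at t=1.2800, next y-line at t=0.2887; Δt_x=2.0000, Δt_y=1.1547
    y: enter (8,3) at t=0.2887
    x: enter (9,3) at t=1.2800 ← occupied
  → r_1 = 1.2800
beam 2: φ=-90°, α=345°
  dir = (cos 345°, sin 345°) = (0.9659, -0.2588); from cell (8,4)
  next x-line at t=0.6626, next y-line at t=0.9659; Δt_x=1.0353, Δt_y=3.8637
    x: enter (9,4) at t=0.6626 ← occupied
  → r_2 = 0.6626
beam 3: φ=-45°, α=30°
  dir = (cos 30°, sin 30°) = (0.8660, 0.5000); from cell (8,4)
  next x-line at t=0.7390, next y-line at t=1.5000; Δt_x=1.1547, Δt_y=2.0000
    x: enter (9,4) at t=0.7390 ← occupied
  → r_3 = 0.7390
beam 4: φ=0°, α=75°
  dir = (cos 75°, sin 75°) = (0.2588, 0.9659); from cell (8,4)
  next x-line at t=2.4728, next y-line at t=0.7765; Δt_x=3.8637, Δt_y=1.0353
    y: enter (8,5) at t=0.7765
    y: enter (8,6) at t=1.8117
    x: enter (9,6) at t=2.4728 ← occupied
  → r_4 = 2.4728
beam 5: φ=45°, α=120°
  dir = (cos 120°, sin 120°) = (-0.5000, 0.8660); from cell (8,4)
  next x-line at t=0.7200, next y-line at t=0.8660; Δt_x=2.0000, Δt_y=1.1547
    x: enter (7,4) at t=0.7200
    y: enter (7,5) at t=0.8660
    y: enter (7,6) at t=2.0207
    x: enter (6,6) at t=2.7200
    y: enter (6,7) at t=3.1754
    y: enter (6,8) at t=4.3301 ← occupied
  → r_5 = 4.3301
beam 6: φ=90°, α=165°
  dir = (cos 165°, sin 165°) = (-0.9659, 0.2588); from cell (8,4)
  next x-line at t=0.3727, next y-line at t=2.8978; Δt_x=1.0353, Δt_y=3.8637
    x: enter (7,4) at t=0.3727
    x: enter (6,4) at t=1.4080
    x: enter (5,4) at t=2.4433
    y: enter (5,5) at t=2.8978
    x: enter (4,5) at t=3.4785
    x: enter (3,5) at t=4.5138
    x: enter (2,5) at t=5.5491
    x: enter (1,5) at t=6.5844
    y: enter (1,6) at t=6.7615
    x: enter (0,6) at t=7.6196 ← occupied
  → r_6 = 7.6196
beam 7: φ=135°, α=210°
  dir = (cos 210°, sin 210°) = (-0.8660, -0.5000); from cell (8,4)
  next x-line at t=0.4157, next y-line at t=0.5000; Δt_x=1.1547, Δt_y=2.0000
    x: enter (7,4) at t=0.4157
    y: enter (7,3) at t=0.5000
    x: enter (6,3) at t=1.5704
    y: enter (6,2) at t=2.5000
    x: enter (5,2) at t=2.7251
    x: enter (4,2) at t=3.8798
    y: enter (4,1) at t=4.5000
    x: enter (3,1) at t=5.0345
    x: enter (2,1) at t=6.1892
    y: enter (2,0) at t=6.5000 ← occupied
  → r_7 = 6.5000

ranges = [1.2800, 0.6626, 0.7390, 2.4728, 4.3301, 7.6196, 6.5000]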